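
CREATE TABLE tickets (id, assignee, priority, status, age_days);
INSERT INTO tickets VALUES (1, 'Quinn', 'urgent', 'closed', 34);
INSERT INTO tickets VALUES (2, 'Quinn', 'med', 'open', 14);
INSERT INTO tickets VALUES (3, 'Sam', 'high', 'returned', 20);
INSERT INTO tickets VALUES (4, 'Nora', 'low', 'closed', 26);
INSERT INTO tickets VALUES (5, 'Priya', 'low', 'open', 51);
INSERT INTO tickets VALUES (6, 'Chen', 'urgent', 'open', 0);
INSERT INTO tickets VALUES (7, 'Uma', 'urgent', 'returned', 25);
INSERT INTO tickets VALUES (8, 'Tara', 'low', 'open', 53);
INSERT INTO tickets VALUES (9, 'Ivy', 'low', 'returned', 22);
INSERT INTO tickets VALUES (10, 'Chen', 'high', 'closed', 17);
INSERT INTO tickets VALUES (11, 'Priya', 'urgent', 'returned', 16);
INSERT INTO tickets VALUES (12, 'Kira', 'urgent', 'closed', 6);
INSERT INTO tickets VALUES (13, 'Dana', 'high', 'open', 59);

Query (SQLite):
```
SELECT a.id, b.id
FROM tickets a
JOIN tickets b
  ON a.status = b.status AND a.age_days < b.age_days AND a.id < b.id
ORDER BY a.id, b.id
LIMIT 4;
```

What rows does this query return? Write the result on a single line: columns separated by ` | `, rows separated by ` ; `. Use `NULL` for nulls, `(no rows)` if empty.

Pairs (a,b) with same status, a.age_days < b.age_days, a.id < b.id.
status groups: closed:{1,4,10,12} open:{2,5,6,8,13} returned:{3,7,9,11}
Ordered by (a.id, b.id); first 4.

2 | 5 ; 2 | 8 ; 2 | 13 ; 3 | 7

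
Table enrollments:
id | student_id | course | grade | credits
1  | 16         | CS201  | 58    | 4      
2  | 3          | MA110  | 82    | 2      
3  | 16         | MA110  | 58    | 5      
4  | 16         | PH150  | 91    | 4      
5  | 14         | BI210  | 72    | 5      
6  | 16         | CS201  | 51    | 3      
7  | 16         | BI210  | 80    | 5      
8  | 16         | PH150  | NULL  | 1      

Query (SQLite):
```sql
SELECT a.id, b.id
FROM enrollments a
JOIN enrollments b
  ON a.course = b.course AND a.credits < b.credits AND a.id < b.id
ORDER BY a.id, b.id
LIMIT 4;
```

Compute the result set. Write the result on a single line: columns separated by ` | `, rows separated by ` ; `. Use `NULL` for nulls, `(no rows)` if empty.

Pairs (a,b) with same course, a.credits < b.credits, a.id < b.id.
course groups: BI210:{5,7} CS201:{1,6} MA110:{2,3} PH150:{4,8}
Ordered by (a.id, b.id); first 4.

2 | 3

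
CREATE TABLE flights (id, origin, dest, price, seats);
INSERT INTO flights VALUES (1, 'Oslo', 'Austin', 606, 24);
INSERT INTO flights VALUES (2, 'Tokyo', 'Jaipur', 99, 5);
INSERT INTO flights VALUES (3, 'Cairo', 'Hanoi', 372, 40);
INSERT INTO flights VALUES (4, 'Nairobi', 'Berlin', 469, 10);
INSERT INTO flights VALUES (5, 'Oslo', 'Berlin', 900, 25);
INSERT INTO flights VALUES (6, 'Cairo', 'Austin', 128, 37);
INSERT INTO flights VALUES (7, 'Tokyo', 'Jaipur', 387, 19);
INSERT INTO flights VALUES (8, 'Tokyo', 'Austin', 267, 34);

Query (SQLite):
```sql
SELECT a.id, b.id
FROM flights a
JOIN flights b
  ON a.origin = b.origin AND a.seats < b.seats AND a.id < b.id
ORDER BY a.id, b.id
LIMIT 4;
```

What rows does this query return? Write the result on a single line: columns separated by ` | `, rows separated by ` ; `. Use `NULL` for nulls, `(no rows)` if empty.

1 | 5 ; 2 | 7 ; 2 | 8 ; 7 | 8

Pairs (a,b) with same origin, a.seats < b.seats, a.id < b.id.
origin groups: Cairo:{3,6} Nairobi:{4} Oslo:{1,5} Tokyo:{2,7,8}
Ordered by (a.id, b.id); first 4.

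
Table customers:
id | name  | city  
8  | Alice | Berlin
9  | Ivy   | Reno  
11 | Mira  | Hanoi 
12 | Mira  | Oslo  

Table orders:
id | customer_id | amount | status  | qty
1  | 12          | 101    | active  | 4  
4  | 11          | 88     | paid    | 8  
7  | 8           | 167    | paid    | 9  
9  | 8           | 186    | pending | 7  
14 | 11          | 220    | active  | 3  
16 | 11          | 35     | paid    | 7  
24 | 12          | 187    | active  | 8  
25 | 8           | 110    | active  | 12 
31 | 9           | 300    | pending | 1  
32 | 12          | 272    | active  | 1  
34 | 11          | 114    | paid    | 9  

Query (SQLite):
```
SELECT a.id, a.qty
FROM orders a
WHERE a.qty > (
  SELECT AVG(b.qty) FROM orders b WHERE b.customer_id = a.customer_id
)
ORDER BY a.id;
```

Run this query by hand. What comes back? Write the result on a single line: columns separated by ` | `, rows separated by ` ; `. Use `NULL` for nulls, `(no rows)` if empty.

4 | 8 ; 16 | 7 ; 24 | 8 ; 25 | 12 ; 34 | 9

For each orders row a, compute AVG(qty) over rows sharing a.customer_id.
Keep row a if a.qty > that per-group AVG.
  customer_id=8: AVG(qty) = 9.333333
  customer_id=9: AVG(qty) = 1.0
  customer_id=11: AVG(qty) = 6.75
  customer_id=12: AVG(qty) = 4.333333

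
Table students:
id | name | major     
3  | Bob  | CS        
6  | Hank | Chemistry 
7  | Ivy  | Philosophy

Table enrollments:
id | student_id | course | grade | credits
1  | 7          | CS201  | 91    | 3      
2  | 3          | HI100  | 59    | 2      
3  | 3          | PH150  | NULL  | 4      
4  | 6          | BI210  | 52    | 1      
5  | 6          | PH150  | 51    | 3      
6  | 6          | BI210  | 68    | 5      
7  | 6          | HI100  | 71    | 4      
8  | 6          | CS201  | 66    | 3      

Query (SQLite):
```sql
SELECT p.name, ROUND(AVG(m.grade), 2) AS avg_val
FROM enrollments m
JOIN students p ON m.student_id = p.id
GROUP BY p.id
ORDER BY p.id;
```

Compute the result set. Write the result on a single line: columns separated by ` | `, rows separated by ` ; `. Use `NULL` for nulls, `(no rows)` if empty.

Join each enrollments row to its students via student_id.
Group joined rows by students.id; compute ROUND(AVG(m.grade), 2) per group.
  3: ids {2, 3} → ROUND(AVG(m.grade), 2)=59
  6: ids {4, 5, 6, 7, 8} → ROUND(AVG(m.grade), 2)=61.6
  7: ids {1} → ROUND(AVG(m.grade), 2)=91

Bob | 59 ; Hank | 61.6 ; Ivy | 91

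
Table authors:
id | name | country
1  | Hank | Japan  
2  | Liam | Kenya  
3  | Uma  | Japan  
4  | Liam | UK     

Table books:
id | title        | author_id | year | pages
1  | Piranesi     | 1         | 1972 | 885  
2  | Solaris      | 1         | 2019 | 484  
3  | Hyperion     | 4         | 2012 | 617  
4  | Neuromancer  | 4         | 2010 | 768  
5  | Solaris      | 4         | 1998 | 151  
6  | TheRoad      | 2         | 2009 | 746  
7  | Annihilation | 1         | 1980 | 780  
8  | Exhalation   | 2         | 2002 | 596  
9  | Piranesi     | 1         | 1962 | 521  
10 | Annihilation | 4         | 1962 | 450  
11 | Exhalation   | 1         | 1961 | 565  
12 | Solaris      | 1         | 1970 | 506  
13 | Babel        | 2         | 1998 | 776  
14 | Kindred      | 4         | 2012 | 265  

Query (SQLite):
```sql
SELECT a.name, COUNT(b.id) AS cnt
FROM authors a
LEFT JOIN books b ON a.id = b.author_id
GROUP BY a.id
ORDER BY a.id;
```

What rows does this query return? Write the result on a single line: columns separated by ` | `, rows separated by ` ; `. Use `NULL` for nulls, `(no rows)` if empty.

LEFT JOIN keeps every authors row; unmatched ones get NULL for books columns.
Group by authors.id and compute COUNT(b.id). COUNT(col) of an all-NULL group is 0.
  1: ids {1, 2, 7, 9, 11, 12} → COUNT(b.id)=6
  2: ids {6, 8, 13} → COUNT(b.id)=3
  3: ids {—} → COUNT(b.id)=0
  4: ids {3, 4, 5, 10, 14} → COUNT(b.id)=5

Hank | 6 ; Liam | 3 ; Uma | 0 ; Liam | 5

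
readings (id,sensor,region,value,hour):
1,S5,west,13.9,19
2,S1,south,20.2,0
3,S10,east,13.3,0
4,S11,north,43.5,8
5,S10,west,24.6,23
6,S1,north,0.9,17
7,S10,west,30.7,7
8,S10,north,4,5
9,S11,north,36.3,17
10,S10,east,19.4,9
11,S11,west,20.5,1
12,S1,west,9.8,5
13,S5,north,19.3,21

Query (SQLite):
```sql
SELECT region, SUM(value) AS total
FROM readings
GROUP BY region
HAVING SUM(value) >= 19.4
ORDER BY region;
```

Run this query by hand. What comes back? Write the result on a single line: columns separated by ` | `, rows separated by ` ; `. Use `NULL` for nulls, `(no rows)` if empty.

east | 32.7 ; north | 104 ; south | 20.2 ; west | 99.5

Partition readings by region; compute SUM(value) within each group.
HAVING: keep groups where SUM(value) >= 19.4.
  east: ids {3, 10} → SUM(value)=32.7
  north: ids {4, 6, 8, 9, 13} → SUM(value)=104
  south: ids {2} → SUM(value)=20.2
  west: ids {1, 5, 7, 11, 12} → SUM(value)=99.5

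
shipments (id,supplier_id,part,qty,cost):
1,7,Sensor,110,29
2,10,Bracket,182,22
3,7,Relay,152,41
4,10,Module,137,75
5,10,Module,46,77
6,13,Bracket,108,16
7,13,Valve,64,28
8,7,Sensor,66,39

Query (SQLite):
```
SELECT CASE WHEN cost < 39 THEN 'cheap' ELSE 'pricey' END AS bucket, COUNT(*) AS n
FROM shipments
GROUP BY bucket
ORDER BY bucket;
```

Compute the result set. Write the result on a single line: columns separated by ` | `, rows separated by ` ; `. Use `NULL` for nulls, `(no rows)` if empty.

Bucket rows by cost < 39 → 'cheap' else 'pricey'; count each bucket.

cheap | 4 ; pricey | 4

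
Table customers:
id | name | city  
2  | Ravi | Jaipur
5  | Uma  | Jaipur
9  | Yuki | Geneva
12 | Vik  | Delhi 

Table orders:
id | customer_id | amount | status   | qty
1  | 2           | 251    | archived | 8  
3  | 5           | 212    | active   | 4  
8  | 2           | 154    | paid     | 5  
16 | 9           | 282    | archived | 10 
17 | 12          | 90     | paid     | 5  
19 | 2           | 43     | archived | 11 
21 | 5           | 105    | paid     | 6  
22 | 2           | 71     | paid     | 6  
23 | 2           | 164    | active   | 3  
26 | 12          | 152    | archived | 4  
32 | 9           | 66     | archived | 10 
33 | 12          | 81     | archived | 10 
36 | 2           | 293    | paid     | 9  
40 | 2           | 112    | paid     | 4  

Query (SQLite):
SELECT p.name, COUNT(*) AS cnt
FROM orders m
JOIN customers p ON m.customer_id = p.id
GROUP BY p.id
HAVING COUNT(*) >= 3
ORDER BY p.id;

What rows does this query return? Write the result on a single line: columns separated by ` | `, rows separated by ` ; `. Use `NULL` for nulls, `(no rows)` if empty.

Join each orders row to its customers via customer_id.
Group joined rows by customers.id; compute COUNT(*) per group.
HAVING: keep groups with count ≥ 3.
  2: ids {1, 8, 19, 22, 23, 36, 40} → COUNT(*)=7
  5: ids {3, 21} → COUNT(*)=2
  9: ids {16, 32} → COUNT(*)=2
  12: ids {17, 26, 33} → COUNT(*)=3

Ravi | 7 ; Vik | 3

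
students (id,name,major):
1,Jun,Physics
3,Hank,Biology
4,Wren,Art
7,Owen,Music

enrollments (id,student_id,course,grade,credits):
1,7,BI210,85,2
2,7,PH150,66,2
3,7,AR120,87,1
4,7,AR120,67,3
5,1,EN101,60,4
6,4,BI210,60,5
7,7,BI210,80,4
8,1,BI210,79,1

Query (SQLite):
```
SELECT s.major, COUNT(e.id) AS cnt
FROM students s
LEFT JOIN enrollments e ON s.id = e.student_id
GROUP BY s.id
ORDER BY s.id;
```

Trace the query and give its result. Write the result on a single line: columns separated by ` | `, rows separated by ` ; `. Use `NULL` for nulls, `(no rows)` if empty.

Physics | 2 ; Biology | 0 ; Art | 1 ; Music | 5

LEFT JOIN keeps every students row; unmatched ones get NULL for enrollments columns.
Group by students.id and compute COUNT(e.id). COUNT(col) of an all-NULL group is 0.
  1: ids {5, 8} → COUNT(e.id)=2
  3: ids {—} → COUNT(e.id)=0
  4: ids {6} → COUNT(e.id)=1
  7: ids {1, 2, 3, 4, 7} → COUNT(e.id)=5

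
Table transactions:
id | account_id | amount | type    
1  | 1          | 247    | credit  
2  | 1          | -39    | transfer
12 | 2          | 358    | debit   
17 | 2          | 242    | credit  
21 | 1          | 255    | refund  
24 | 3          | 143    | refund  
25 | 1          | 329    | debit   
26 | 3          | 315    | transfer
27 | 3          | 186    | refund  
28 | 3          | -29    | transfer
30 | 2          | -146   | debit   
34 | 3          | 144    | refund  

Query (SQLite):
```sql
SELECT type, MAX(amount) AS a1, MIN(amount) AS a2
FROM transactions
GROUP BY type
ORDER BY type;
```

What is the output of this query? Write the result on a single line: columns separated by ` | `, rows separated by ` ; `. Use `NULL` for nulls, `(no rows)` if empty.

credit | 247 | 242 ; debit | 358 | -146 ; refund | 255 | 143 ; transfer | 315 | -39

Group transactions by type.
Per group compute: MAX(amount), MIN(amount).
  credit: ids {1, 17} → MAX(amount)=247, MIN(amount)=242
  debit: ids {12, 25, 30} → MAX(amount)=358, MIN(amount)=-146
  refund: ids {21, 24, 27, 34} → MAX(amount)=255, MIN(amount)=143
  transfer: ids {2, 26, 28} → MAX(amount)=315, MIN(amount)=-39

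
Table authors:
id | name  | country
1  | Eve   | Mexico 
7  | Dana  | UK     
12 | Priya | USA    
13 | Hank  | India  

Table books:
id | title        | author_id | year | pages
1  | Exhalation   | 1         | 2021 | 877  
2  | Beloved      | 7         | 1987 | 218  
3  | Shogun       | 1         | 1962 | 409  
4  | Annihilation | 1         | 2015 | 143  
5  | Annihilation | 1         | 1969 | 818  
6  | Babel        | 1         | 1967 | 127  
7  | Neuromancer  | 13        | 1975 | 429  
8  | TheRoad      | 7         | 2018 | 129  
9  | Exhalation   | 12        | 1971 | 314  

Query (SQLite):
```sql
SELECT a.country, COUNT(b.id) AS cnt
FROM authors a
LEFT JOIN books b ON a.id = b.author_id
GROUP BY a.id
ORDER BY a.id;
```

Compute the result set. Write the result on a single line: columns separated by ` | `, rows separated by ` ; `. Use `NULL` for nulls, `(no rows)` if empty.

LEFT JOIN keeps every authors row; unmatched ones get NULL for books columns.
Group by authors.id and compute COUNT(b.id). COUNT(col) of an all-NULL group is 0.
  1: ids {1, 3, 4, 5, 6} → COUNT(b.id)=5
  7: ids {2, 8} → COUNT(b.id)=2
  12: ids {9} → COUNT(b.id)=1
  13: ids {7} → COUNT(b.id)=1

Mexico | 5 ; UK | 2 ; USA | 1 ; India | 1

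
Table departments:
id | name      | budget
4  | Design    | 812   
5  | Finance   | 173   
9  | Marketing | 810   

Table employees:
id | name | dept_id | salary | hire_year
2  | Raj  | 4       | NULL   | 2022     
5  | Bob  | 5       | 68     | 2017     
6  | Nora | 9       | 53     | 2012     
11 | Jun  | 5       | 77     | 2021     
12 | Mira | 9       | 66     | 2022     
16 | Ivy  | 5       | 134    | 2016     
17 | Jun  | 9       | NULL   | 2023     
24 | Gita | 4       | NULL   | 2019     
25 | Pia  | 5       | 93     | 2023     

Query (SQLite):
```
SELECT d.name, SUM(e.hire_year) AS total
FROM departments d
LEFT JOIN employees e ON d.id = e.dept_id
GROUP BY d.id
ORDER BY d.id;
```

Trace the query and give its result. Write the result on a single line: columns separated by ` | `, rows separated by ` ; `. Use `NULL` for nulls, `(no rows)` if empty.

Design | 4041 ; Finance | 8077 ; Marketing | 6057

LEFT JOIN keeps every departments row; unmatched ones get NULL for employees columns.
Group by departments.id and compute SUM(e.hire_year). SUM over an all-NULL group is NULL.
  4: ids {2, 24} → SUM(e.hire_year)=4041
  5: ids {5, 11, 16, 25} → SUM(e.hire_year)=8077
  9: ids {6, 12, 17} → SUM(e.hire_year)=6057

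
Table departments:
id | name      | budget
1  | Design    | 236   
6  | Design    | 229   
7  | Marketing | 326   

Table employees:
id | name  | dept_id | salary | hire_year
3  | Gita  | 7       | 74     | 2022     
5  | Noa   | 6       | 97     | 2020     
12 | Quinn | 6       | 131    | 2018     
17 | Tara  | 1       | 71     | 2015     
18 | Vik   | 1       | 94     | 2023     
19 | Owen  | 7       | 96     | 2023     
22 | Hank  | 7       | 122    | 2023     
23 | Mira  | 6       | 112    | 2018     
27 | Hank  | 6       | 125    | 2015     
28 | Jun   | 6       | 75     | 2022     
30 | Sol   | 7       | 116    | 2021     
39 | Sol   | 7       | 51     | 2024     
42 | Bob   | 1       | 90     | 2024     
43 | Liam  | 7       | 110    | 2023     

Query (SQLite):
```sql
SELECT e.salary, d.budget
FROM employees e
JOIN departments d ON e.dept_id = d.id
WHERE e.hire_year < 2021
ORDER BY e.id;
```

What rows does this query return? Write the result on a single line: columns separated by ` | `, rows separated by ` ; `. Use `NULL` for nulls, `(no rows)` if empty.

Each employees row matches the departments row where dept_id = departments.id.
Then keep rows with e.hire_year < 2021.

97 | 229 ; 131 | 229 ; 71 | 236 ; 112 | 229 ; 125 | 229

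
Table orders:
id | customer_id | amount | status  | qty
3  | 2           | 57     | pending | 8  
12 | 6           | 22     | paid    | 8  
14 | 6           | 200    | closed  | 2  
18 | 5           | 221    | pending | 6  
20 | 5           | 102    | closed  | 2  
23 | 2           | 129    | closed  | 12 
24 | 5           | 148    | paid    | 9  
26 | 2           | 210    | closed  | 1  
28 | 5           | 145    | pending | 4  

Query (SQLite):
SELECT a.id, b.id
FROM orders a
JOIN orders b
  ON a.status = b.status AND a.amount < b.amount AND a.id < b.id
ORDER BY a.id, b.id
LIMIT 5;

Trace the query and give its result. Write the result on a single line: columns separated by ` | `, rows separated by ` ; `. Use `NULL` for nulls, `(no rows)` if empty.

3 | 18 ; 3 | 28 ; 12 | 24 ; 14 | 26 ; 20 | 23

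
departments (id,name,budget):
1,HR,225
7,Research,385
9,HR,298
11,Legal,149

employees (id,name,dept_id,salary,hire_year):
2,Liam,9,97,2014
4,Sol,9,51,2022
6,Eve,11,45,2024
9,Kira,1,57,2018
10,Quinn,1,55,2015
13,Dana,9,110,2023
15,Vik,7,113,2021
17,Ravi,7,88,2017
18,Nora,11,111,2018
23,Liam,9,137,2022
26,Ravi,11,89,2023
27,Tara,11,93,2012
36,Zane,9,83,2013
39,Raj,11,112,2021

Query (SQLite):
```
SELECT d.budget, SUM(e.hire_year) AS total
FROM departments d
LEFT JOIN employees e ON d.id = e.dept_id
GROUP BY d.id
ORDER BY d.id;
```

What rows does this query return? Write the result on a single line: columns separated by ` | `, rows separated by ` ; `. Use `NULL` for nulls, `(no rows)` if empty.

225 | 4033 ; 385 | 4038 ; 298 | 10094 ; 149 | 10098

LEFT JOIN keeps every departments row; unmatched ones get NULL for employees columns.
Group by departments.id and compute SUM(e.hire_year). SUM over an all-NULL group is NULL.
  1: ids {9, 10} → SUM(e.hire_year)=4033
  7: ids {15, 17} → SUM(e.hire_year)=4038
  9: ids {2, 4, 13, 23, 36} → SUM(e.hire_year)=10094
  11: ids {6, 18, 26, 27, 39} → SUM(e.hire_year)=10098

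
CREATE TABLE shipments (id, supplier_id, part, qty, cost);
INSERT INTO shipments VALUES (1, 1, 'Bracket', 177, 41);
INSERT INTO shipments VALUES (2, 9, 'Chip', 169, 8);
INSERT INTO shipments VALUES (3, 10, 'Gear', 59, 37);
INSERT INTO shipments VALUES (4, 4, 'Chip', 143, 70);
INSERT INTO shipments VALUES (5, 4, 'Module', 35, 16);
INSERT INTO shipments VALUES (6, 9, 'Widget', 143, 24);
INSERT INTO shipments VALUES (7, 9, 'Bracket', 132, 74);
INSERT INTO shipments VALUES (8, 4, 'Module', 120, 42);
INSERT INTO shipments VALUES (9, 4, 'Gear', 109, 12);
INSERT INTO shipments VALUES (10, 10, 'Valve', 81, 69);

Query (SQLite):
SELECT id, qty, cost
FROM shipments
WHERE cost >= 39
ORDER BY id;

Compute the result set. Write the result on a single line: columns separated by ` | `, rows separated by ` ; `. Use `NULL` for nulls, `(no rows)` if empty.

1 | 177 | 41 ; 4 | 143 | 70 ; 7 | 132 | 74 ; 8 | 120 | 42 ; 10 | 81 | 69

cost >= 39: ids {1, 4, 7, 8, 10}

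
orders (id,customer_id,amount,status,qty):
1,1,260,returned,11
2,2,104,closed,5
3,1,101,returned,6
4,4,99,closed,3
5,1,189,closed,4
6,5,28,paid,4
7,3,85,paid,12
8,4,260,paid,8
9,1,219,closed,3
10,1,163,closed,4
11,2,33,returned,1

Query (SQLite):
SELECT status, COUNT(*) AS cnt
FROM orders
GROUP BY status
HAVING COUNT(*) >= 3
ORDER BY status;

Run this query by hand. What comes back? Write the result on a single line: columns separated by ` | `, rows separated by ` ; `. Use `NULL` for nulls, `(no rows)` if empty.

Partition orders by status; compute COUNT(*) within each group.
HAVING: keep groups with count ≥ 3.
  closed: ids {2, 4, 5, 9, 10} → COUNT(*)=5
  paid: ids {6, 7, 8} → COUNT(*)=3
  returned: ids {1, 3, 11} → COUNT(*)=3

closed | 5 ; paid | 3 ; returned | 3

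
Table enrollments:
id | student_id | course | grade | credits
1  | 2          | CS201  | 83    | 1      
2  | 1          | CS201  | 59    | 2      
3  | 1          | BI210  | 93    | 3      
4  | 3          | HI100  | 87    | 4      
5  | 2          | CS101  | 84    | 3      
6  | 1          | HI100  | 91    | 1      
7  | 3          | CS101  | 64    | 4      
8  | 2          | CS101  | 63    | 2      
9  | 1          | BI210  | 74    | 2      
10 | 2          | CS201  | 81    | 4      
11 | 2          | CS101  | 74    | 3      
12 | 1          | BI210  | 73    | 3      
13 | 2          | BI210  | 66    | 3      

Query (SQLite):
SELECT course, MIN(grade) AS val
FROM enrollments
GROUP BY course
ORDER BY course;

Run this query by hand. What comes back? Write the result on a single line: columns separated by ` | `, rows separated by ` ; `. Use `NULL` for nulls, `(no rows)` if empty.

BI210 | 66 ; CS101 | 63 ; CS201 | 59 ; HI100 | 87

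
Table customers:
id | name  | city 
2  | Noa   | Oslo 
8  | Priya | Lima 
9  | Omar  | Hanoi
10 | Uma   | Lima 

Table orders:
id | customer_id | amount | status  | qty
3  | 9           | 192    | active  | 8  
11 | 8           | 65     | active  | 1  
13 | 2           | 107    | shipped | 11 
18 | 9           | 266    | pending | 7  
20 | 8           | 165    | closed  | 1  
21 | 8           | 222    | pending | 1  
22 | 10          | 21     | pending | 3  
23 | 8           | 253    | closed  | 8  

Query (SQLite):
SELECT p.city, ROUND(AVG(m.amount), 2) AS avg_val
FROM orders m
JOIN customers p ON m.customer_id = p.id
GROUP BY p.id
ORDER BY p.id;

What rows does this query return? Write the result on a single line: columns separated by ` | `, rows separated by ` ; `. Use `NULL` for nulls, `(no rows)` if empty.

Join each orders row to its customers via customer_id.
Group joined rows by customers.id; compute ROUND(AVG(m.amount), 2) per group.
  2: ids {13} → ROUND(AVG(m.amount), 2)=107
  8: ids {11, 20, 21, 23} → ROUND(AVG(m.amount), 2)=176.25
  9: ids {3, 18} → ROUND(AVG(m.amount), 2)=229
  10: ids {22} → ROUND(AVG(m.amount), 2)=21

Oslo | 107 ; Lima | 176.25 ; Hanoi | 229 ; Lima | 21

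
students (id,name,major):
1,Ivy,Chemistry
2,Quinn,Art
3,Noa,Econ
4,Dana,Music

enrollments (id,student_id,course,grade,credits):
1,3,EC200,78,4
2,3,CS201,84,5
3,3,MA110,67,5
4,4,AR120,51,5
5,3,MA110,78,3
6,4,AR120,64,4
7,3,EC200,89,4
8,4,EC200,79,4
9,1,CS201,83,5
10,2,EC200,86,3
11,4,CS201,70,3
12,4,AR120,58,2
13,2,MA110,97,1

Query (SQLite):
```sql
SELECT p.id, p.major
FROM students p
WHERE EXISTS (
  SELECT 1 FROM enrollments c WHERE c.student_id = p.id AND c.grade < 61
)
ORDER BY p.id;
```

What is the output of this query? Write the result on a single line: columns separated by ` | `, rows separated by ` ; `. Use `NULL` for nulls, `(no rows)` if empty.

4 | Music

For each students row, check whether any enrollments with matching student_id has grade < 61.
Keep rows where that is true.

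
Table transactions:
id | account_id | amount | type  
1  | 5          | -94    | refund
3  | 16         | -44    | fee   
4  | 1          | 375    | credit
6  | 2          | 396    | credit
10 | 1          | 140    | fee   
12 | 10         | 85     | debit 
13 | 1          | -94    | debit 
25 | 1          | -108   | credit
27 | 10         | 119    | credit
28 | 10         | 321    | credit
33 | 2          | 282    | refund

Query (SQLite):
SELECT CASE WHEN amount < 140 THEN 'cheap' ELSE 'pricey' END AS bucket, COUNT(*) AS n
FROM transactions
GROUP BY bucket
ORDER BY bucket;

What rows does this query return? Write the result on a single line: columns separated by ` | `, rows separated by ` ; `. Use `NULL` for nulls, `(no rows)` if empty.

cheap | 6 ; pricey | 5

Bucket rows by amount < 140 → 'cheap' else 'pricey'; count each bucket.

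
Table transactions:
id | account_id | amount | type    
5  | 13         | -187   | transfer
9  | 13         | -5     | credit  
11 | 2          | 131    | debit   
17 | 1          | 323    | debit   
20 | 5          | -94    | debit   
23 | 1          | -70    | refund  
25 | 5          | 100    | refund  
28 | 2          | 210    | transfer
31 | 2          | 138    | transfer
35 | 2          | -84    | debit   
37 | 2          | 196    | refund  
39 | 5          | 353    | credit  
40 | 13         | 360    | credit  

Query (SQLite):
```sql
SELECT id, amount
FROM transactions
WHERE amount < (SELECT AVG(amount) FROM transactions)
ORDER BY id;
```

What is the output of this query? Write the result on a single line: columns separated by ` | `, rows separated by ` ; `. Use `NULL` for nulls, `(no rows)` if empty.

Scalar subquery: AVG(amount) over all transactions rows = 105.461538 (≈; comparison uses full precision).
Keep rows where amount < that value.

5 | -187 ; 9 | -5 ; 20 | -94 ; 23 | -70 ; 25 | 100 ; 35 | -84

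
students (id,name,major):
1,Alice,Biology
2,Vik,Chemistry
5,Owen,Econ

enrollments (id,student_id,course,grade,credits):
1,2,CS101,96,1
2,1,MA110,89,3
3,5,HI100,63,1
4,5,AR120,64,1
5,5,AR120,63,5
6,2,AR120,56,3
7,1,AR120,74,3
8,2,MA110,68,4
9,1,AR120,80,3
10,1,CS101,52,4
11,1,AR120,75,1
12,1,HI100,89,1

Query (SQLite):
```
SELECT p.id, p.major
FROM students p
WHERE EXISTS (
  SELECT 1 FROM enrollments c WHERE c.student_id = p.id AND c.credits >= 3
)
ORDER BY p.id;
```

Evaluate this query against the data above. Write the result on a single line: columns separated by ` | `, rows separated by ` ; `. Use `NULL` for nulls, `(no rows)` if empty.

1 | Biology ; 2 | Chemistry ; 5 | Econ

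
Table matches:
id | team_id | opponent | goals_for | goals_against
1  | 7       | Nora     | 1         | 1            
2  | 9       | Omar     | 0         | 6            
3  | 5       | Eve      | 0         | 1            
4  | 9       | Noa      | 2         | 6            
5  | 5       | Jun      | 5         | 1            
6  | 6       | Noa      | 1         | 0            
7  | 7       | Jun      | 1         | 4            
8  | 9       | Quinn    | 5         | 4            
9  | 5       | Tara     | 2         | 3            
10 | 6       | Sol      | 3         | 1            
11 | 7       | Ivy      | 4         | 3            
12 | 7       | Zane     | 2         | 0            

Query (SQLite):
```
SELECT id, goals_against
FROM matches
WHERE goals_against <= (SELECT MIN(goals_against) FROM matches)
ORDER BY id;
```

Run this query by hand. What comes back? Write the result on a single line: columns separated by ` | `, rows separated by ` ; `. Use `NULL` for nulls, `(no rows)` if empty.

6 | 0 ; 12 | 0

Scalar subquery: MIN(goals_against) over all matches rows = 0.
Keep rows where goals_against <= that value.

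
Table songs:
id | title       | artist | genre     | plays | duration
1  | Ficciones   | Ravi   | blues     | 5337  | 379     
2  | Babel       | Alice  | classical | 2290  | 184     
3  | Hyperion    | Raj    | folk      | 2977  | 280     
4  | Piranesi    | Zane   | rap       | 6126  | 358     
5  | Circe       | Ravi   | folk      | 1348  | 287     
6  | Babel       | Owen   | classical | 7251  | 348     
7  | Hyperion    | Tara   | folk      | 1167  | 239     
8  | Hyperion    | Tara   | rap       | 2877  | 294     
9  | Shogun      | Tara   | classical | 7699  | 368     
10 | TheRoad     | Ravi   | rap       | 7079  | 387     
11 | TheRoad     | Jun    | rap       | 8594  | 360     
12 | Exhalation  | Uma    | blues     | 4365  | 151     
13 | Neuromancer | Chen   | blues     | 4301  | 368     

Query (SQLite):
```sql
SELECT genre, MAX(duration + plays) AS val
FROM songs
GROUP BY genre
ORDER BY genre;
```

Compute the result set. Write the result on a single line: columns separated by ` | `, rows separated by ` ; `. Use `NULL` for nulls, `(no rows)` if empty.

blues | 5716 ; classical | 8067 ; folk | 3257 ; rap | 8954

For each row compute duration + plays.
Group by genre; take MAX of the expression per group.
  blues: ids {1, 12, 13} → MAX(duration + plays)=5716
  classical: ids {2, 6, 9} → MAX(duration + plays)=8067
  folk: ids {3, 5, 7} → MAX(duration + plays)=3257
  rap: ids {4, 8, 10, 11} → MAX(duration + plays)=8954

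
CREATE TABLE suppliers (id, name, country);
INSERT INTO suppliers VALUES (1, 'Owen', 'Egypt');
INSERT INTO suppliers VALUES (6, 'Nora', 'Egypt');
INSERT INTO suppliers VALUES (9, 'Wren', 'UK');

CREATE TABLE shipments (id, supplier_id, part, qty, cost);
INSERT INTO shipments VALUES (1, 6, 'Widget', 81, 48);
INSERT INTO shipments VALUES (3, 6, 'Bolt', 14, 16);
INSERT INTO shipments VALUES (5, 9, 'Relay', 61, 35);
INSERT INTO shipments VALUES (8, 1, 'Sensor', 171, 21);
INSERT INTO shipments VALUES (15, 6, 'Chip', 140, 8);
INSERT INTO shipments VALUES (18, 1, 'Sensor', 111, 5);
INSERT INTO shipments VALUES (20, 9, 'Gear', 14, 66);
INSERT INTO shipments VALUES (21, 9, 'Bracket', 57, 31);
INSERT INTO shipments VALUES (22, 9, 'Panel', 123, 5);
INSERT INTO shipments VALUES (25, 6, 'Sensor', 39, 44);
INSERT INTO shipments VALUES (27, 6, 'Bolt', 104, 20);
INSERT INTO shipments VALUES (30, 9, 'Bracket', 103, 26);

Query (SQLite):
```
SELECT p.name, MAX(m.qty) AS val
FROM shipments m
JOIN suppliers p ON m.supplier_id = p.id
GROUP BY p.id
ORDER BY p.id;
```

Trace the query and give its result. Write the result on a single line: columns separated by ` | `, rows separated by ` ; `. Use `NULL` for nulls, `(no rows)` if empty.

Join each shipments row to its suppliers via supplier_id.
Group joined rows by suppliers.id; compute MAX(m.qty) per group.
  1: ids {8, 18} → MAX(m.qty)=171
  6: ids {1, 3, 15, 25, 27} → MAX(m.qty)=140
  9: ids {5, 20, 21, 22, 30} → MAX(m.qty)=123

Owen | 171 ; Nora | 140 ; Wren | 123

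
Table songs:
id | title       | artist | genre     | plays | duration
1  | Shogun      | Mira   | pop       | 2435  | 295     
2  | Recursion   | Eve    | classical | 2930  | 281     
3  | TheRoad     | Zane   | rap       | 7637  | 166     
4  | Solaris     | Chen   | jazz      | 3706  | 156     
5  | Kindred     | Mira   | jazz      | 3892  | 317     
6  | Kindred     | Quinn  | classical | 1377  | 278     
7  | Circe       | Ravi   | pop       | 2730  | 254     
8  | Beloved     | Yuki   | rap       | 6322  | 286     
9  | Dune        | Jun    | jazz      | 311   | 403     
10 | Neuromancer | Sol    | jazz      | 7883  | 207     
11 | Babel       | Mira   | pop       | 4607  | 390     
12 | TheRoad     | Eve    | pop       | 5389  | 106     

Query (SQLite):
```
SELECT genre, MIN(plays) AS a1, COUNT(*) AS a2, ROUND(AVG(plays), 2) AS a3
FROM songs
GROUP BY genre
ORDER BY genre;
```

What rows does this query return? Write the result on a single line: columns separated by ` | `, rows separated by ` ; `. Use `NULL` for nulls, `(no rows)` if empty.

Group songs by genre.
Per group compute: MIN(plays), COUNT(*), ROUND(AVG(plays), 2).
  classical: ids {2, 6} → MIN(plays)=1377, COUNT(*)=2, ROUND(AVG(plays), 2)=2153.5
  jazz: ids {4, 5, 9, 10} → MIN(plays)=311, COUNT(*)=4, ROUND(AVG(plays), 2)=3948
  pop: ids {1, 7, 11, 12} → MIN(plays)=2435, COUNT(*)=4, ROUND(AVG(plays), 2)=3790.25
  rap: ids {3, 8} → MIN(plays)=6322, COUNT(*)=2, ROUND(AVG(plays), 2)=6979.5

classical | 1377 | 2 | 2153.5 ; jazz | 311 | 4 | 3948 ; pop | 2435 | 4 | 3790.25 ; rap | 6322 | 2 | 6979.5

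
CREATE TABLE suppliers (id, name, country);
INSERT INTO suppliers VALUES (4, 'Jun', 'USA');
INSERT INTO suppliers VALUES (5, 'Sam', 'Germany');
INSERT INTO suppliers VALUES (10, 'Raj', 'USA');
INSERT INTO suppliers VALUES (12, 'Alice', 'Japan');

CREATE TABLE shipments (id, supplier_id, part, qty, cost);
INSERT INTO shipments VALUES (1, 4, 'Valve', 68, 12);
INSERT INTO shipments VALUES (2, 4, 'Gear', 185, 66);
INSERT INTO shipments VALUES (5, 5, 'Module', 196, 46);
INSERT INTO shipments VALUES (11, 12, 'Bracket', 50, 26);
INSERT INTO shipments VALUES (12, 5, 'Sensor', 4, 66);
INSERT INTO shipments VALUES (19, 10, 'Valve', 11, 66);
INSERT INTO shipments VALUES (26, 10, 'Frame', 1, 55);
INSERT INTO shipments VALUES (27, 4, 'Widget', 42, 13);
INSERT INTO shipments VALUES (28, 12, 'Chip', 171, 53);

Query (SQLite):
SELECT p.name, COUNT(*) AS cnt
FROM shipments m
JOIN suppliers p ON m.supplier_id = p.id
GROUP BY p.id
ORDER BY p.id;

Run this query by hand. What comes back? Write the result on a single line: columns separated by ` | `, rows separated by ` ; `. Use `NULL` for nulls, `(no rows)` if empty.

Jun | 3 ; Sam | 2 ; Raj | 2 ; Alice | 2

Join each shipments row to its suppliers via supplier_id.
Group joined rows by suppliers.id; compute COUNT(*) per group.
  4: ids {1, 2, 27} → COUNT(*)=3
  5: ids {5, 12} → COUNT(*)=2
  10: ids {19, 26} → COUNT(*)=2
  12: ids {11, 28} → COUNT(*)=2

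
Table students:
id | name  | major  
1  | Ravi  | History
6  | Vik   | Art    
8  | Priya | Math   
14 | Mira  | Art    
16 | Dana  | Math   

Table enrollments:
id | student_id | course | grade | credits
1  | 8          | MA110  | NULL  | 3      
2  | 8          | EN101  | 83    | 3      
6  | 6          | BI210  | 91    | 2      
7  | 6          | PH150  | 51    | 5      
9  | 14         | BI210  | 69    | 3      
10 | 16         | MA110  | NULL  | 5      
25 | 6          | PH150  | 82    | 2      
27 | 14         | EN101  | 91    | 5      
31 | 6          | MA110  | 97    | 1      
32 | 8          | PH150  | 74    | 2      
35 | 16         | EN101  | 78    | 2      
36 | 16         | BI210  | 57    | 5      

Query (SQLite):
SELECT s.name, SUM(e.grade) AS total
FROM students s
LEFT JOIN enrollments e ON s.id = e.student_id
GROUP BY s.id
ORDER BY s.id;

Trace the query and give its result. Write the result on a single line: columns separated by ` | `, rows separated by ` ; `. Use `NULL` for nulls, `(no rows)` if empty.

LEFT JOIN keeps every students row; unmatched ones get NULL for enrollments columns.
Group by students.id and compute SUM(e.grade). SUM over an all-NULL group is NULL.
  1: ids {—} → SUM(e.grade)=NULL
  6: ids {6, 7, 25, 31} → SUM(e.grade)=321
  8: ids {1, 2, 32} → SUM(e.grade)=157
  14: ids {9, 27} → SUM(e.grade)=160
  16: ids {10, 35, 36} → SUM(e.grade)=135

Ravi | NULL ; Vik | 321 ; Priya | 157 ; Mira | 160 ; Dana | 135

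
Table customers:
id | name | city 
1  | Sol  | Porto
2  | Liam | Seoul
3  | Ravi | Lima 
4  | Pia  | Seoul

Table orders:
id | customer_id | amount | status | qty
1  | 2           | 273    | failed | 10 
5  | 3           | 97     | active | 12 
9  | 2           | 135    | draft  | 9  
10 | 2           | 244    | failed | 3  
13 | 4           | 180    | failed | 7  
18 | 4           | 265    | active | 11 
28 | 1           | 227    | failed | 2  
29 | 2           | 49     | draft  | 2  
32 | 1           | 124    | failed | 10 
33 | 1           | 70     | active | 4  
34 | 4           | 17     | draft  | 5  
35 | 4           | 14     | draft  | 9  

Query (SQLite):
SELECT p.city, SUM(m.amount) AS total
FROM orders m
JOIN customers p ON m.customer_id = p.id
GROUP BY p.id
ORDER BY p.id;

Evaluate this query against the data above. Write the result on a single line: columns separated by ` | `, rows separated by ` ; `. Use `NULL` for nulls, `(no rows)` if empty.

Porto | 421 ; Seoul | 701 ; Lima | 97 ; Seoul | 476

Join each orders row to its customers via customer_id.
Group joined rows by customers.id; compute SUM(m.amount) per group.
  1: ids {28, 32, 33} → SUM(m.amount)=421
  2: ids {1, 9, 10, 29} → SUM(m.amount)=701
  3: ids {5} → SUM(m.amount)=97
  4: ids {13, 18, 34, 35} → SUM(m.amount)=476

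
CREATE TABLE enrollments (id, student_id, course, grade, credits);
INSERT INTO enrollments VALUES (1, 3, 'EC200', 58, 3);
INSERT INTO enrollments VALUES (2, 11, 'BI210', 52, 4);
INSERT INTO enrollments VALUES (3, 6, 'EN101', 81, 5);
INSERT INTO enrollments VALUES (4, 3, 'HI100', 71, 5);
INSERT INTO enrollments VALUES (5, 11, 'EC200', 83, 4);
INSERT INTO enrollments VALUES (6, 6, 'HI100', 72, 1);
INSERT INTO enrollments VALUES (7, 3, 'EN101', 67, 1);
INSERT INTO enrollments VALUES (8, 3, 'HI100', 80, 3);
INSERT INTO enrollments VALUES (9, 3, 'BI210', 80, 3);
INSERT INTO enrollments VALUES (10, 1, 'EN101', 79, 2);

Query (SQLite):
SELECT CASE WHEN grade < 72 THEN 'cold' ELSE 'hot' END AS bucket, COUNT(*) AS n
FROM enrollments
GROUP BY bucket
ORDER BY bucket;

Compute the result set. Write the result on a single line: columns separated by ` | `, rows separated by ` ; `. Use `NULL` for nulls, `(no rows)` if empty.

Bucket rows by grade < 72 → 'cold' else 'hot'; count each bucket.

cold | 4 ; hot | 6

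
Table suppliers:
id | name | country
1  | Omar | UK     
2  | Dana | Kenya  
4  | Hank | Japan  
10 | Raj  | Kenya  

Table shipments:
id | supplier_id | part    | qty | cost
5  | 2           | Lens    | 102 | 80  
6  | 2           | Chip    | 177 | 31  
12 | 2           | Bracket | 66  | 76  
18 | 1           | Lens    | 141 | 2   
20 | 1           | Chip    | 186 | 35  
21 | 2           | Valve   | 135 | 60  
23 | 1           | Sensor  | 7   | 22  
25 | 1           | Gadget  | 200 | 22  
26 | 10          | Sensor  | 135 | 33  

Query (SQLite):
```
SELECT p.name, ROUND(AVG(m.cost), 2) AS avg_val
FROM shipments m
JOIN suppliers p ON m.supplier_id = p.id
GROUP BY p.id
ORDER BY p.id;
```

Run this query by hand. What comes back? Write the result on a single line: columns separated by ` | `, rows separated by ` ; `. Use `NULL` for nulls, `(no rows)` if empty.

Join each shipments row to its suppliers via supplier_id.
Group joined rows by suppliers.id; compute ROUND(AVG(m.cost), 2) per group.
  1: ids {18, 20, 23, 25} → ROUND(AVG(m.cost), 2)=20.25
  2: ids {5, 6, 12, 21} → ROUND(AVG(m.cost), 2)=61.75
  10: ids {26} → ROUND(AVG(m.cost), 2)=33

Omar | 20.25 ; Dana | 61.75 ; Raj | 33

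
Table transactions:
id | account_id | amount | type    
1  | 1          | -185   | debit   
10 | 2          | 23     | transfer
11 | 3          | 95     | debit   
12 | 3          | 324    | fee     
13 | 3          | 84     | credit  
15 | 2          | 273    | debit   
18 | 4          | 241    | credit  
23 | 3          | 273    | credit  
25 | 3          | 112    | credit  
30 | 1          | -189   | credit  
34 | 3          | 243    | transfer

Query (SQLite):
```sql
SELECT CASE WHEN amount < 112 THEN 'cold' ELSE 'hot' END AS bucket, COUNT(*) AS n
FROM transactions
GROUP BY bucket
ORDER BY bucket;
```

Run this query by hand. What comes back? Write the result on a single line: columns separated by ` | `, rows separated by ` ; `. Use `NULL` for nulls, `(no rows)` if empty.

cold | 5 ; hot | 6

Bucket rows by amount < 112 → 'cold' else 'hot'; count each bucket.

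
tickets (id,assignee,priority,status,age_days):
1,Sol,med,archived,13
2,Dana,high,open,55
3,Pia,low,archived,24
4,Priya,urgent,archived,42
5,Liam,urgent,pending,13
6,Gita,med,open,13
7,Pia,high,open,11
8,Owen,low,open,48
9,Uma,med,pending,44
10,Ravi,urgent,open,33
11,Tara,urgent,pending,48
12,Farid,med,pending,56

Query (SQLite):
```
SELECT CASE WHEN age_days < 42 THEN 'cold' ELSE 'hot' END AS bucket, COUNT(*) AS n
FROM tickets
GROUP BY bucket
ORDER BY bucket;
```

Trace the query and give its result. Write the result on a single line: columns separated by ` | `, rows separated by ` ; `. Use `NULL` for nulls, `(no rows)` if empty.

Bucket rows by age_days < 42 → 'cold' else 'hot'; count each bucket.

cold | 6 ; hot | 6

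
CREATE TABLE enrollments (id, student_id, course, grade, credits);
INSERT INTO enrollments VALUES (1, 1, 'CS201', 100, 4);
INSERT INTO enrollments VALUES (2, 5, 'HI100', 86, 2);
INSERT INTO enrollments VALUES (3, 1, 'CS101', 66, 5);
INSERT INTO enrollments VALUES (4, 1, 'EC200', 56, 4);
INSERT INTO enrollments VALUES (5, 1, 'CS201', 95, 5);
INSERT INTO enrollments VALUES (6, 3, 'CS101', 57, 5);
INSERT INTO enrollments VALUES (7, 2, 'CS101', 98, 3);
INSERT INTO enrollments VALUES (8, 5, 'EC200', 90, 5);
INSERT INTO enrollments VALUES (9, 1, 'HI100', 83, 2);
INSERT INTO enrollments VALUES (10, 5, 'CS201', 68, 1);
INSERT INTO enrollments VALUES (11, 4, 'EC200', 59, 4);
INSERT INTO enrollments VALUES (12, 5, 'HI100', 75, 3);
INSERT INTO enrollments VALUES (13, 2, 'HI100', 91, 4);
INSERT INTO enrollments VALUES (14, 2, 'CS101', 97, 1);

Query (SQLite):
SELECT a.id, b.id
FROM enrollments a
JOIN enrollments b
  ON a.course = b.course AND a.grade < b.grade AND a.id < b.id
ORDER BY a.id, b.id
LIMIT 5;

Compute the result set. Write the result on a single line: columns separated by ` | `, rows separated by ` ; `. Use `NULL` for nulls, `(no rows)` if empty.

Pairs (a,b) with same course, a.grade < b.grade, a.id < b.id.
course groups: CS101:{3,6,7,14} CS201:{1,5,10} EC200:{4,8,11} HI100:{2,9,12,13}
Ordered by (a.id, b.id); first 5.

2 | 13 ; 3 | 7 ; 3 | 14 ; 4 | 8 ; 4 | 11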